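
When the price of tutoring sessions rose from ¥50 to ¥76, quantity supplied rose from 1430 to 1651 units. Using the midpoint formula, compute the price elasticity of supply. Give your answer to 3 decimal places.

0.348

ΔQ = 1651 − 1430 = 221; ΔP = 76 − 50 = 26.
Midpoints: P̄ = 63.00, Q̄ = 1540.5.
ε_s = (ΔQ/ΔP)(P̄/Q̄) = (221/26)(63.00/1540.5).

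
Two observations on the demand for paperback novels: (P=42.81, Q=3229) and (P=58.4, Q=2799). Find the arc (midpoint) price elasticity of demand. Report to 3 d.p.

-0.463

ΔQ = 2799 − 3229 = -430; ΔP = 58.4 − 42.81 = 15.59.
Midpoints: P̄ = 50.61, Q̄ = 3014.0.
ε = (ΔQ/ΔP)(P̄/Q̄) = (-430/15.59)(50.61/3014.0).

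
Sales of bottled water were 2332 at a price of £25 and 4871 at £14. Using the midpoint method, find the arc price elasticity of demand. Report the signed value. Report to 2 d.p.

ΔQ = 4871 − 2332 = 2539; ΔP = 14 − 25 = -11.
Midpoints: P̄ = 19.50, Q̄ = 3601.5.
ε = (ΔQ/ΔP)(P̄/Q̄) = (2539/-11)(19.50/3601.5).

-1.25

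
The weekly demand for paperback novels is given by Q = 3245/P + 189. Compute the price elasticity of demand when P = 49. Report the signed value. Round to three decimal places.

-0.259

At P = 49, Q = 255.224.
dQ/dP = −3245/P² = -1.352.
ε = (dQ/dP)(P/Q) = (-1.352)(49/255.224).
|ε| < 1, so demand is inelastic at this price.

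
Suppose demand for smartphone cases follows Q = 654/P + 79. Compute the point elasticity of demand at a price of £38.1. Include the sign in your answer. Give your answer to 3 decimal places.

At P = 38.1, Q = 96.165.
dQ/dP = −654/P² = -0.451.
ε = (dQ/dP)(P/Q) = (-0.451)(38.1/96.165).

-0.178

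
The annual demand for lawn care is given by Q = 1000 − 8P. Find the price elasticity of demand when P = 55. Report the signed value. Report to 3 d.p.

At P = 55, Q = 560.
dQ/dP = −8.
ε = (dQ/dP)(P/Q) = (-8)(55/560).

-0.786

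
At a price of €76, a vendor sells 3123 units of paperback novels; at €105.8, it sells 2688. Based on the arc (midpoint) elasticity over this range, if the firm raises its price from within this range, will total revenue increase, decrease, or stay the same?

Arc ε = (-435/29.8)(90.90/2905.5) ≈ -0.457.
|ε| = 0.46 < 1, so demand is inelastic. A price rise therefore raises total revenue.

increase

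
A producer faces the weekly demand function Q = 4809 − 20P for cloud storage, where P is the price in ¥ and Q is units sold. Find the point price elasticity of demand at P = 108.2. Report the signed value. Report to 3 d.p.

-0.818

At P = 108.2, Q = 2645.
dQ/dP = −20.
ε = (dQ/dP)(P/Q) = (-20)(108.2/2645).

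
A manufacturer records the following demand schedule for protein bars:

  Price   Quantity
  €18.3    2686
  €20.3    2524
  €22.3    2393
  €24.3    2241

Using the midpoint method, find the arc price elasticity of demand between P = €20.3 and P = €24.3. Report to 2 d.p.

-0.66

At P = 20.3, Q = 2524; at P = 24.3, Q = 2241.
ΔQ = -283, ΔP = 4.0. Midpoints: P̄ = 22.30, Q̄ = 2382.5.
ε = (ΔQ/ΔP)(P̄/Q̄) = (-283/4.0)(22.30/2382.5).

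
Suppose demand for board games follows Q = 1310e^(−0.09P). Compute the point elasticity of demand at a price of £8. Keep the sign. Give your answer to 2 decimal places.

At P = 8, Q = 637.645.
dQ/dP = −0.09·1310e^(−0.09P) = −0.09Q = -57.388.
ε = (dQ/dP)(P/Q) = (-57.388)(8/637.645).

-0.72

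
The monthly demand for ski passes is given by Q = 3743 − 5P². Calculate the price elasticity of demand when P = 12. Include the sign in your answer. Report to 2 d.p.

At P = 12, Q = 3023.
dQ/dP = −10P = -120.
ε = (dQ/dP)(P/Q) = (-120)(12/3023).
|ε| < 1, so demand is inelastic at this price.

-0.48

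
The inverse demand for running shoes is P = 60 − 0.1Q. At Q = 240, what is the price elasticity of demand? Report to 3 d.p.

At Q = 240, P = 60 − 0.1(240) = 36.00.
dP/dQ = −0.1, so dQ/dP = 1/(−0.1) = -10.000.
ε = (dQ/dP)(P/Q) = (-10.000)(36.00/240).

-1.500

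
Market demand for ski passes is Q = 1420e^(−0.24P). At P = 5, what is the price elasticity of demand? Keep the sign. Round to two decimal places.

-1.20

At P = 5, Q = 427.696.
dQ/dP = −0.24·1420e^(−0.24P) = −0.24Q = -102.647.
ε = (dQ/dP)(P/Q) = (-102.647)(5/427.696).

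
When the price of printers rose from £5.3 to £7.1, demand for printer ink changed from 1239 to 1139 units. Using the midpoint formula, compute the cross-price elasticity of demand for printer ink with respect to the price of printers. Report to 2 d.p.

-0.29

ΔQ_x = 1139 − 1239 = -100; ΔP_y = 7.1 − 5.3 = 1.8.
Midpoints: P̄_y = 6.20, Q̄_x = 1189.0.
ε_xy = (ΔQ_x/ΔP_y)(P̄_y/Q̄_x) = (-100/1.8)(6.20/1189.0).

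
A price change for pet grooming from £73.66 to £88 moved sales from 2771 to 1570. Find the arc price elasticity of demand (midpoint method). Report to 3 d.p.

ΔQ = 1570 − 2771 = -1201; ΔP = 88 − 73.66 = 14.34.
Midpoints: P̄ = 80.83, Q̄ = 2170.5.
ε = (ΔQ/ΔP)(P̄/Q̄) = (-1201/14.34)(80.83/2170.5).

-3.119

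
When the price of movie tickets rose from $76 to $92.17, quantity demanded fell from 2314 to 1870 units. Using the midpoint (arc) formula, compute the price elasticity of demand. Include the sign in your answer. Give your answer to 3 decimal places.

-1.104

ΔQ = 1870 − 2314 = -444; ΔP = 92.17 − 76 = 16.17.
Midpoints: P̄ = 84.09, Q̄ = 2092.0.
ε = (ΔQ/ΔP)(P̄/Q̄) = (-444/16.17)(84.09/2092.0).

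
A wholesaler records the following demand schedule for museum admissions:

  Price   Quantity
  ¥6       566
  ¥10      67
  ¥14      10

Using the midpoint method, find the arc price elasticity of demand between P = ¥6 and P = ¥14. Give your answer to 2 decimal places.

At P = 6, Q = 566; at P = 14, Q = 10.
ΔQ = -556, ΔP = 8. Midpoints: P̄ = 10.00, Q̄ = 288.0.
ε = (ΔQ/ΔP)(P̄/Q̄) = (-556/8)(10.00/288.0).

-2.41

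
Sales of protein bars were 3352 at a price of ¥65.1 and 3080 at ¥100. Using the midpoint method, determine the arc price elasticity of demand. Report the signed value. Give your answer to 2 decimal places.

-0.20

ΔQ = 3080 − 3352 = -272; ΔP = 100 − 65.1 = 34.9.
Midpoints: P̄ = 82.55, Q̄ = 3216.0.
ε = (ΔQ/ΔP)(P̄/Q̄) = (-272/34.9)(82.55/3216.0).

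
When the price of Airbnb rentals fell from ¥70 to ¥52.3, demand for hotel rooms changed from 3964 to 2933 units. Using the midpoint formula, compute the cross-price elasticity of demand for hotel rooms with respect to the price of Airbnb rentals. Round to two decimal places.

ΔQ_x = 2933 − 3964 = -1031; ΔP_y = 52.3 − 70 = -17.7.
Midpoints: P̄_y = 61.15, Q̄_x = 3448.5.
ε_xy = (ΔQ_x/ΔP_y)(P̄_y/Q̄_x) = (-1031/-17.7)(61.15/3448.5).
ε_xy > 0, so the goods are substitutes.

1.03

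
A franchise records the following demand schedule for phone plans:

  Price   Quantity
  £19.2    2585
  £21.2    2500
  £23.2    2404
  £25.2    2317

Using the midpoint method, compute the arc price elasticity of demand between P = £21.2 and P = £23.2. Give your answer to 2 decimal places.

At P = 21.2, Q = 2500; at P = 23.2, Q = 2404.
ΔQ = -96, ΔP = 2.0. Midpoints: P̄ = 22.20, Q̄ = 2452.0.
ε = (ΔQ/ΔP)(P̄/Q̄) = (-96/2.0)(22.20/2452.0).

-0.43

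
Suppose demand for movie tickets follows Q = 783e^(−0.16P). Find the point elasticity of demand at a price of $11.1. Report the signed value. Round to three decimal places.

At P = 11.1, Q = 132.573.
dQ/dP = −0.16·783e^(−0.16P) = −0.16Q = -21.212.
ε = (dQ/dP)(P/Q) = (-21.212)(11.1/132.573).
|ε| > 1, so demand is elastic at this price.

-1.776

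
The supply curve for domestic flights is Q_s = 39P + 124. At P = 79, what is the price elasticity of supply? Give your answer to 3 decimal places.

At P = 79, Q_s = 3205.
dQ_s/dP = 39.
ε_s = (dQ_s/dP)(P/Q_s) = (39)(79/3205).

0.961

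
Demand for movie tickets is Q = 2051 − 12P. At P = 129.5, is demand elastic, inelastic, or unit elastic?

Q = 497, dQ/dP = -12.
ε = (dQ/dP)(P/Q) ≈ -3.127.
|ε| = 3.13 > 1.

elastic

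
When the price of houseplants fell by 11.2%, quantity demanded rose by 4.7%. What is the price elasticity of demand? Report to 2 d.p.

ε = %ΔQ / %ΔP = (4.7)/(-11.2) = -0.420.

-0.42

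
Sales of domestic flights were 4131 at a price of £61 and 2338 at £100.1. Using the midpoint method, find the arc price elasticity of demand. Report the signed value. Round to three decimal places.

-1.142

ΔQ = 2338 − 4131 = -1793; ΔP = 100.1 − 61 = 39.1.
Midpoints: P̄ = 80.55, Q̄ = 3234.5.
ε = (ΔQ/ΔP)(P̄/Q̄) = (-1793/39.1)(80.55/3234.5).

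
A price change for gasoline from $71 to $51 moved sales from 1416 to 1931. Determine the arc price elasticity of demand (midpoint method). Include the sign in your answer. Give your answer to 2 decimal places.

ΔQ = 1931 − 1416 = 515; ΔP = 51 − 71 = -20.
Midpoints: P̄ = 61.00, Q̄ = 1673.5.
ε = (ΔQ/ΔP)(P̄/Q̄) = (515/-20)(61.00/1673.5).

-0.94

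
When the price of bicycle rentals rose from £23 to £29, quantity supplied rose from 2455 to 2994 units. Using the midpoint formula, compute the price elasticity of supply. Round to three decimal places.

ΔQ = 2994 − 2455 = 539; ΔP = 29 − 23 = 6.
Midpoints: P̄ = 26.00, Q̄ = 2724.5.
ε_s = (ΔQ/ΔP)(P̄/Q̄) = (539/6)(26.00/2724.5).

0.857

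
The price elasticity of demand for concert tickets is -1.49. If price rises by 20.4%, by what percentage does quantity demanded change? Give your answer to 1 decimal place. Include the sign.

-30.4%

%ΔQ ≈ ε × %ΔP = (-1.49)(20.4%) = -30.40%.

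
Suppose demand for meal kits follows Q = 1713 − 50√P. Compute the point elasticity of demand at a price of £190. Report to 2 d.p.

At P = 190, Q = 1023.798.
dQ/dP = −50/(2√P) = -1.814.
ε = (dQ/dP)(P/Q) = (-1.814)(190/1023.798).
|ε| < 1, so demand is inelastic at this price.

-0.34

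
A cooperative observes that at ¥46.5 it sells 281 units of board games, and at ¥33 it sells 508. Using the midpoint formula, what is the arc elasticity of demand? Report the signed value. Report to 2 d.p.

ΔQ = 508 − 281 = 227; ΔP = 33 − 46.5 = -13.5.
Midpoints: P̄ = 39.75, Q̄ = 394.5.
ε = (ΔQ/ΔP)(P̄/Q̄) = (227/-13.5)(39.75/394.5).

-1.69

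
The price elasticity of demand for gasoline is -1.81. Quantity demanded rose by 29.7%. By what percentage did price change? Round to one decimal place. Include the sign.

%ΔP ≈ %ΔQ / ε = (29.7%)/(-1.81) = -16.41%.

-16.4%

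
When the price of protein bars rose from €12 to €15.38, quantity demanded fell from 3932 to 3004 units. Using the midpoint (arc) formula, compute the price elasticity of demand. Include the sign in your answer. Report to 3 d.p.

ΔQ = 3004 − 3932 = -928; ΔP = 15.38 − 12 = 3.38.
Midpoints: P̄ = 13.69, Q̄ = 3468.0.
ε = (ΔQ/ΔP)(P̄/Q̄) = (-928/3.38)(13.69/3468.0).

-1.084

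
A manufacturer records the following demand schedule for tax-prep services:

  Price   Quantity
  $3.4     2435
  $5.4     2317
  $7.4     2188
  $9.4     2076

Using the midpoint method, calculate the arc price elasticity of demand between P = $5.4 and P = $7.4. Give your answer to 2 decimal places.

-0.18

At P = 5.4, Q = 2317; at P = 7.4, Q = 2188.
ΔQ = -129, ΔP = 2.0. Midpoints: P̄ = 6.40, Q̄ = 2252.5.
ε = (ΔQ/ΔP)(P̄/Q̄) = (-129/2.0)(6.40/2252.5).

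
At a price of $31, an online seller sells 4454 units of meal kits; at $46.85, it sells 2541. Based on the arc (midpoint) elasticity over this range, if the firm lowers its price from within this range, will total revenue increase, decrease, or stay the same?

Arc ε = (-1913/15.85)(38.92/3497.5) ≈ -1.343.
|ε| = 1.34 > 1, so demand is elastic. A price cut therefore raises total revenue.

increase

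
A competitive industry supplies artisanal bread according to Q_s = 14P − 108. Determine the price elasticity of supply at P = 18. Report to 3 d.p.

At P = 18, Q_s = 144.
dQ_s/dP = 14.
ε_s = (dQ_s/dP)(P/Q_s) = (14)(18/144).

1.750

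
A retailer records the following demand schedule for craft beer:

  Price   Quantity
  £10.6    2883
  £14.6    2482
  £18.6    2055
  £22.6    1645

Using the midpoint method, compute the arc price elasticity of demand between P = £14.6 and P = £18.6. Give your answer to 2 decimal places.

-0.78

At P = 14.6, Q = 2482; at P = 18.6, Q = 2055.
ΔQ = -427, ΔP = 4.0. Midpoints: P̄ = 16.60, Q̄ = 2268.5.
ε = (ΔQ/ΔP)(P̄/Q̄) = (-427/4.0)(16.60/2268.5).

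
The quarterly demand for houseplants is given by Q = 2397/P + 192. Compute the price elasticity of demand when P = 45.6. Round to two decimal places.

At P = 45.6, Q = 244.566.
dQ/dP = −2397/P² = -1.153.
ε = (dQ/dP)(P/Q) = (-1.153)(45.6/244.566).

-0.21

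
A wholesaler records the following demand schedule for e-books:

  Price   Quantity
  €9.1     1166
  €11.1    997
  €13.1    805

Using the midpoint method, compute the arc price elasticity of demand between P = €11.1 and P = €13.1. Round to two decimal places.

At P = 11.1, Q = 997; at P = 13.1, Q = 805.
ΔQ = -192, ΔP = 2.0. Midpoints: P̄ = 12.10, Q̄ = 901.0.
ε = (ΔQ/ΔP)(P̄/Q̄) = (-192/2.0)(12.10/901.0).

-1.29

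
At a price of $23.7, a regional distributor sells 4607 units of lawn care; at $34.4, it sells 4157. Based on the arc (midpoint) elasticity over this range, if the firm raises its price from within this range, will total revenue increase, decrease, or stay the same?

Arc ε = (-450/10.7)(29.05/4382.0) ≈ -0.279.
|ε| = 0.28 < 1, so demand is inelastic. A price rise therefore raises total revenue.

increase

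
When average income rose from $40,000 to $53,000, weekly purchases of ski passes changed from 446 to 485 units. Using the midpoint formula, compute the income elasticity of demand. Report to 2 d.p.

ΔQ = 39, ΔI = 13000. Midpoints: Ī = 46,500, Q̄ = 465.5.
ε_I = (ΔQ/ΔI)(Ī/Q̄) = (39/13000)(46500/465.5).
ε_I > 0, so the good is normal.

0.30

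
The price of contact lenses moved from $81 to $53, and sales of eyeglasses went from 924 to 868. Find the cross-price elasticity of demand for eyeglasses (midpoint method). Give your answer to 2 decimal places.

ΔQ_x = 868 − 924 = -56; ΔP_y = 53 − 81 = -28.
Midpoints: P̄_y = 67.00, Q̄_x = 896.0.
ε_xy = (ΔQ_x/ΔP_y)(P̄_y/Q̄_x) = (-56/-28)(67.00/896.0).

0.15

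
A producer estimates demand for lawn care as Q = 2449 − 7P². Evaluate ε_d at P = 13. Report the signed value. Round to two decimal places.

-1.87

At P = 13, Q = 1266.
dQ/dP = −14P = -182.
ε = (dQ/dP)(P/Q) = (-182)(13/1266).
|ε| > 1, so demand is elastic at this price.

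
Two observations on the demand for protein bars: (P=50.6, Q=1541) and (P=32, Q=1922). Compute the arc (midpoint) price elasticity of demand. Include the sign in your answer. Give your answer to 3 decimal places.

-0.489

ΔQ = 1922 − 1541 = 381; ΔP = 32 − 50.6 = -18.6.
Midpoints: P̄ = 41.30, Q̄ = 1731.5.
ε = (ΔQ/ΔP)(P̄/Q̄) = (381/-18.6)(41.30/1731.5).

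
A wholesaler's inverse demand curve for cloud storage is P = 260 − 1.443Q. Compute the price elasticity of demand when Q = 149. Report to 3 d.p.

-0.209

At Q = 149, P = 260 − 1.443(149) = 44.99.
dP/dQ = −1.443, so dQ/dP = 1/(−1.443) = -0.693.
ε = (dQ/dP)(P/Q) = (-0.693)(44.99/149).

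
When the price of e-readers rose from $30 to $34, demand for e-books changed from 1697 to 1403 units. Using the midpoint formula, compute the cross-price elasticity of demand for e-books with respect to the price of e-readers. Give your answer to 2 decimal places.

-1.52

ΔQ_x = 1403 − 1697 = -294; ΔP_y = 34 − 30 = 4.
Midpoints: P̄_y = 32.00, Q̄_x = 1550.0.
ε_xy = (ΔQ_x/ΔP_y)(P̄_y/Q̄_x) = (-294/4)(32.00/1550.0).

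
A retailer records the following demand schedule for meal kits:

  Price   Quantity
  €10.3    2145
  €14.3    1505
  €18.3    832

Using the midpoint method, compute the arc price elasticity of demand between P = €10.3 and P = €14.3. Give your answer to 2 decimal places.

At P = 10.3, Q = 2145; at P = 14.3, Q = 1505.
ΔQ = -640, ΔP = 4.0. Midpoints: P̄ = 12.30, Q̄ = 1825.0.
ε = (ΔQ/ΔP)(P̄/Q̄) = (-640/4.0)(12.30/1825.0).

-1.08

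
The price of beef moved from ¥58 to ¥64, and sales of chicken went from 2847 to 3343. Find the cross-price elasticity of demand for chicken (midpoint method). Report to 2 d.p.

1.63

ΔQ_x = 3343 − 2847 = 496; ΔP_y = 64 − 58 = 6.
Midpoints: P̄_y = 61.00, Q̄_x = 3095.0.
ε_xy = (ΔQ_x/ΔP_y)(P̄_y/Q̄_x) = (496/6)(61.00/3095.0).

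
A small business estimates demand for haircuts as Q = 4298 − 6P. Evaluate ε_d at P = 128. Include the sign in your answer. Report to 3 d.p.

At P = 128, Q = 3530.
dQ/dP = −6.
ε = (dQ/dP)(P/Q) = (-6)(128/3530).
|ε| < 1, so demand is inelastic at this price.

-0.218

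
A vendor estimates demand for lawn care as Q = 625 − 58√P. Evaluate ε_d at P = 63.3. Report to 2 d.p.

At P = 63.3, Q = 163.544.
dQ/dP = −58/(2√P) = -3.645.
ε = (dQ/dP)(P/Q) = (-3.645)(63.3/163.544).
|ε| > 1, so demand is elastic at this price.

-1.41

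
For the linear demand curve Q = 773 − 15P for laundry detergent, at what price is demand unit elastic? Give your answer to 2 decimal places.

For linear demand Q = a − bP, ε = −bP/(a − bP). |ε| = 1 when bP = a − bP, i.e. P = a/(2b).
P = 773/(2·15) = 773/30 = 25.7667.

25.77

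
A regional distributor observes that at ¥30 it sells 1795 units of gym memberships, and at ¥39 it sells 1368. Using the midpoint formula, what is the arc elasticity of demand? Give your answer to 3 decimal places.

ΔQ = 1368 − 1795 = -427; ΔP = 39 − 30 = 9.
Midpoints: P̄ = 34.50, Q̄ = 1581.5.
ε = (ΔQ/ΔP)(P̄/Q̄) = (-427/9)(34.50/1581.5).

-1.035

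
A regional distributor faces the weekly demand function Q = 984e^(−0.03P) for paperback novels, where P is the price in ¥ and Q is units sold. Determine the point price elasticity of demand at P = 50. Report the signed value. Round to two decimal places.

At P = 50, Q = 219.560.
dQ/dP = −0.03·984e^(−0.03P) = −0.03Q = -6.587.
ε = (dQ/dP)(P/Q) = (-6.587)(50/219.560).

-1.50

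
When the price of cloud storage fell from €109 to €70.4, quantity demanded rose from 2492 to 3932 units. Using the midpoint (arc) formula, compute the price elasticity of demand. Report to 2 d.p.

-1.04

ΔQ = 3932 − 2492 = 1440; ΔP = 70.4 − 109 = -38.6.
Midpoints: P̄ = 89.70, Q̄ = 3212.0.
ε = (ΔQ/ΔP)(P̄/Q̄) = (1440/-38.6)(89.70/3212.0).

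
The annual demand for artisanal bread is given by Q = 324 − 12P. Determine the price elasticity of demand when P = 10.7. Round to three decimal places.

-0.656

At P = 10.7, Q = 195.600.
dQ/dP = −12.
ε = (dQ/dP)(P/Q) = (-12)(10.7/195.600).
|ε| < 1, so demand is inelastic at this price.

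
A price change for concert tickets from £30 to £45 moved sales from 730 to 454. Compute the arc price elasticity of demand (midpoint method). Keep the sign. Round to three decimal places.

ΔQ = 454 − 730 = -276; ΔP = 45 − 30 = 15.
Midpoints: P̄ = 37.50, Q̄ = 592.0.
ε = (ΔQ/ΔP)(P̄/Q̄) = (-276/15)(37.50/592.0).

-1.166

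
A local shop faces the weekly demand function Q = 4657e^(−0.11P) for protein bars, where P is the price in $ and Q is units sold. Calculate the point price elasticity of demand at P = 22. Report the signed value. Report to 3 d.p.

-2.420

At P = 22, Q = 414.108.
dQ/dP = −0.11·4657e^(−0.11P) = −0.11Q = -45.552.
ε = (dQ/dP)(P/Q) = (-45.552)(22/414.108).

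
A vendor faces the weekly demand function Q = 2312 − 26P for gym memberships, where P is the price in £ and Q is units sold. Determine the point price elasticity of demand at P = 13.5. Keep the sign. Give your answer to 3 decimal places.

-0.179

At P = 13.5, Q = 1961.
dQ/dP = −26.
ε = (dQ/dP)(P/Q) = (-26)(13.5/1961).
|ε| < 1, so demand is inelastic at this price.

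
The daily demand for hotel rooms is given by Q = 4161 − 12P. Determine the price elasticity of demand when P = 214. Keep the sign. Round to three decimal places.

At P = 214, Q = 1593.
dQ/dP = −12.
ε = (dQ/dP)(P/Q) = (-12)(214/1593).

-1.612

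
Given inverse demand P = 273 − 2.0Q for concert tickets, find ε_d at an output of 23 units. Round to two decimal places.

-4.93

At Q = 23, P = 273 − 2.0(23) = 227.00.
dP/dQ = −2.0, so dQ/dP = 1/(−2.0) = -0.500.
ε = (dQ/dP)(P/Q) = (-0.500)(227.00/23).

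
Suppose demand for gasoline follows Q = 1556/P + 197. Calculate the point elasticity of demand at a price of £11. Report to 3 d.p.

-0.418

At P = 11, Q = 338.455.
dQ/dP = −1556/P² = -12.860.
ε = (dQ/dP)(P/Q) = (-12.860)(11/338.455).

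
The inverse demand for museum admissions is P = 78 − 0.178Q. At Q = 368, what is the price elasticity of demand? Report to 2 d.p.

-0.19

At Q = 368, P = 78 − 0.178(368) = 12.50.
dP/dQ = −0.178, so dQ/dP = 1/(−0.178) = -5.618.
ε = (dQ/dP)(P/Q) = (-5.618)(12.50/368).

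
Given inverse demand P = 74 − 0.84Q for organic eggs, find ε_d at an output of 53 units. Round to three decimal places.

At Q = 53, P = 74 − 0.84(53) = 29.48.
dP/dQ = −0.84, so dQ/dP = 1/(−0.84) = -1.190.
ε = (dQ/dP)(P/Q) = (-1.190)(29.48/53).

-0.662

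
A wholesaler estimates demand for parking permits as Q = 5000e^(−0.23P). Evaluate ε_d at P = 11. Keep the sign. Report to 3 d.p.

At P = 11, Q = 398.295.
dQ/dP = −0.23·5000e^(−0.23P) = −0.23Q = -91.608.
ε = (dQ/dP)(P/Q) = (-91.608)(11/398.295).

-2.530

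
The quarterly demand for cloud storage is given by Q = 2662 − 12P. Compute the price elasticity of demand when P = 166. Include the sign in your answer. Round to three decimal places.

-2.973

At P = 166, Q = 670.
dQ/dP = −12.
ε = (dQ/dP)(P/Q) = (-12)(166/670).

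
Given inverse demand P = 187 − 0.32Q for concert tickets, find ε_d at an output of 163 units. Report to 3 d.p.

-2.585

At Q = 163, P = 187 − 0.32(163) = 134.84.
dP/dQ = −0.32, so dQ/dP = 1/(−0.32) = -3.125.
ε = (dQ/dP)(P/Q) = (-3.125)(134.84/163).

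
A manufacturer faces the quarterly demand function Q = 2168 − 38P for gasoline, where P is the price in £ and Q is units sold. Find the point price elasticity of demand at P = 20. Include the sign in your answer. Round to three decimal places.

-0.540

At P = 20, Q = 1408.
dQ/dP = −38.
ε = (dQ/dP)(P/Q) = (-38)(20/1408).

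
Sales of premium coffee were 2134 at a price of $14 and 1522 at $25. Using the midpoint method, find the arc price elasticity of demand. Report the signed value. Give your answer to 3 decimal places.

-0.593

ΔQ = 1522 − 2134 = -612; ΔP = 25 − 14 = 11.
Midpoints: P̄ = 19.50, Q̄ = 1828.0.
ε = (ΔQ/ΔP)(P̄/Q̄) = (-612/11)(19.50/1828.0).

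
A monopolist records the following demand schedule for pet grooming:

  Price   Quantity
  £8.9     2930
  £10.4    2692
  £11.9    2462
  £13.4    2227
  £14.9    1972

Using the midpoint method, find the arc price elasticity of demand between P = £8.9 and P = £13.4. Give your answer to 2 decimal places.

-0.68

At P = 8.9, Q = 2930; at P = 13.4, Q = 2227.
ΔQ = -703, ΔP = 4.5. Midpoints: P̄ = 11.15, Q̄ = 2578.5.
ε = (ΔQ/ΔP)(P̄/Q̄) = (-703/4.5)(11.15/2578.5).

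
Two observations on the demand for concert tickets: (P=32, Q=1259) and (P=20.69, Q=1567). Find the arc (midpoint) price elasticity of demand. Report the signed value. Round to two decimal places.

-0.51

ΔQ = 1567 − 1259 = 308; ΔP = 20.69 − 32 = -11.31.
Midpoints: P̄ = 26.34, Q̄ = 1413.0.
ε = (ΔQ/ΔP)(P̄/Q̄) = (308/-11.31)(26.34/1413.0).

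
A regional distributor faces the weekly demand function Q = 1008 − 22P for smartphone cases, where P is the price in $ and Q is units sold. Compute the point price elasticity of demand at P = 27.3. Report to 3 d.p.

At P = 27.3, Q = 407.400.
dQ/dP = −22.
ε = (dQ/dP)(P/Q) = (-22)(27.3/407.400).

-1.474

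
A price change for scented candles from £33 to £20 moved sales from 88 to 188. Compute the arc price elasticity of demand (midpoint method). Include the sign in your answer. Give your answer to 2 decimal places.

ΔQ = 188 − 88 = 100; ΔP = 20 − 33 = -13.
Midpoints: P̄ = 26.50, Q̄ = 138.0.
ε = (ΔQ/ΔP)(P̄/Q̄) = (100/-13)(26.50/138.0).

-1.48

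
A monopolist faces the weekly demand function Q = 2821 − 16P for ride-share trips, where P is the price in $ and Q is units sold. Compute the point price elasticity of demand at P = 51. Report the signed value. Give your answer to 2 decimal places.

-0.41

At P = 51, Q = 2005.
dQ/dP = −16.
ε = (dQ/dP)(P/Q) = (-16)(51/2005).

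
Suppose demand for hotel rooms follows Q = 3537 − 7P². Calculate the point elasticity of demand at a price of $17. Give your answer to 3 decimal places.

At P = 17, Q = 1514.
dQ/dP = −14P = -238.
ε = (dQ/dP)(P/Q) = (-238)(17/1514).
|ε| > 1, so demand is elastic at this price.

-2.672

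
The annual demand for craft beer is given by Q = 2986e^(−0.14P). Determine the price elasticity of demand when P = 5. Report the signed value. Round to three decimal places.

At P = 5, Q = 1482.804.
dQ/dP = −0.14·2986e^(−0.14P) = −0.14Q = -207.593.
ε = (dQ/dP)(P/Q) = (-207.593)(5/1482.804).

-0.700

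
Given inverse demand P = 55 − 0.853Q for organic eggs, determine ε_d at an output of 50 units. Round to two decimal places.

-0.29

At Q = 50, P = 55 − 0.853(50) = 12.35.
dP/dQ = −0.853, so dQ/dP = 1/(−0.853) = -1.172.
ε = (dQ/dP)(P/Q) = (-1.172)(12.35/50).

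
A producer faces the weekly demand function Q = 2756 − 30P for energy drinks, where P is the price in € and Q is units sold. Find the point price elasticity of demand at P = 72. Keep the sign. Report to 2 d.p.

-3.62

At P = 72, Q = 596.
dQ/dP = −30.
ε = (dQ/dP)(P/Q) = (-30)(72/596).
|ε| > 1, so demand is elastic at this price.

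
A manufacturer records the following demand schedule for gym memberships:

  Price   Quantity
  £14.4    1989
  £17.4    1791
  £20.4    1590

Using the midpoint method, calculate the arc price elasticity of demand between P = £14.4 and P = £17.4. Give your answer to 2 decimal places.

-0.56

At P = 14.4, Q = 1989; at P = 17.4, Q = 1791.
ΔQ = -198, ΔP = 3.0. Midpoints: P̄ = 15.90, Q̄ = 1890.0.
ε = (ΔQ/ΔP)(P̄/Q̄) = (-198/3.0)(15.90/1890.0).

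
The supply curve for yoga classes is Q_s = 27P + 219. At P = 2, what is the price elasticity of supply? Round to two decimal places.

0.20

At P = 2, Q_s = 273.
dQ_s/dP = 27.
ε_s = (dQ_s/dP)(P/Q_s) = (27)(2/273).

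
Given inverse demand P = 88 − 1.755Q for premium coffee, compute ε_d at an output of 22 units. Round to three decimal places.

-1.279

At Q = 22, P = 88 − 1.755(22) = 49.39.
dP/dQ = −1.755, so dQ/dP = 1/(−1.755) = -0.570.
ε = (dQ/dP)(P/Q) = (-0.570)(49.39/22).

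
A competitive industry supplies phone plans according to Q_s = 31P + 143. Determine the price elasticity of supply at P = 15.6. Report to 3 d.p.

At P = 15.6, Q_s = 626.60.
dQ_s/dP = 31.
ε_s = (dQ_s/dP)(P/Q_s) = (31)(15.6/626.60).

0.772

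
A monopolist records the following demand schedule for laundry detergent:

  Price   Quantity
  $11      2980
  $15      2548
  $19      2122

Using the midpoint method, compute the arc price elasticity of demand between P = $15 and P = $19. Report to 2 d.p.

-0.78

At P = 15, Q = 2548; at P = 19, Q = 2122.
ΔQ = -426, ΔP = 4. Midpoints: P̄ = 17.00, Q̄ = 2335.0.
ε = (ΔQ/ΔP)(P̄/Q̄) = (-426/4)(17.00/2335.0).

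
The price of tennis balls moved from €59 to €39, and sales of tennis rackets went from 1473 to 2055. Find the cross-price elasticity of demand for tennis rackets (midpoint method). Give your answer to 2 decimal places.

ΔQ_x = 2055 − 1473 = 582; ΔP_y = 39 − 59 = -20.
Midpoints: P̄_y = 49.00, Q̄_x = 1764.0.
ε_xy = (ΔQ_x/ΔP_y)(P̄_y/Q̄_x) = (582/-20)(49.00/1764.0).
ε_xy < 0, so the goods are complements.

-0.81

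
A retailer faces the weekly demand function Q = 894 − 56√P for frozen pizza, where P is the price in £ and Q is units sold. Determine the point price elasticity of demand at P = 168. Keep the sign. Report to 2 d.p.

-2.16

At P = 168, Q = 168.157.
dQ/dP = −56/(2√P) = -2.160.
ε = (dQ/dP)(P/Q) = (-2.160)(168/168.157).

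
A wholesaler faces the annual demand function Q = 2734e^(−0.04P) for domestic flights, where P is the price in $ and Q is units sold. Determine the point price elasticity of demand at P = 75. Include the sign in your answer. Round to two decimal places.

At P = 75, Q = 136.118.
dQ/dP = −0.04·2734e^(−0.04P) = −0.04Q = -5.445.
ε = (dQ/dP)(P/Q) = (-5.445)(75/136.118).
|ε| > 1, so demand is elastic at this price.

-3.00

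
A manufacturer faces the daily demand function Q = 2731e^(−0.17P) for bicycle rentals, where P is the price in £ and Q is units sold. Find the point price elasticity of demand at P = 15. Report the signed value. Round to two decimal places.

At P = 15, Q = 213.241.
dQ/dP = −0.17·2731e^(−0.17P) = −0.17Q = -36.251.
ε = (dQ/dP)(P/Q) = (-36.251)(15/213.241).

-2.55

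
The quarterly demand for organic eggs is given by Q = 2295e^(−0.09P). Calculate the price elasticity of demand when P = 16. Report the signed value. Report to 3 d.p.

At P = 16, Q = 543.749.
dQ/dP = −0.09·2295e^(−0.09P) = −0.09Q = -48.937.
ε = (dQ/dP)(P/Q) = (-48.937)(16/543.749).
|ε| > 1, so demand is elastic at this price.

-1.440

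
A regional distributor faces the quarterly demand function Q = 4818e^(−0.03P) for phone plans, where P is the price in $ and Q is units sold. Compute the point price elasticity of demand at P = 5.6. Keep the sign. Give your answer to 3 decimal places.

At P = 5.6, Q = 4072.915.
dQ/dP = −0.03·4818e^(−0.03P) = −0.03Q = -122.187.
ε = (dQ/dP)(P/Q) = (-122.187)(5.6/4072.915).
|ε| < 1, so demand is inelastic at this price.

-0.168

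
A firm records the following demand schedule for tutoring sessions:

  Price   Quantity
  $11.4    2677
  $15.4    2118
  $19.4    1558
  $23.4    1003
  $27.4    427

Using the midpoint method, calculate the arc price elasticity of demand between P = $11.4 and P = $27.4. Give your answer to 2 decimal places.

At P = 11.4, Q = 2677; at P = 27.4, Q = 427.
ΔQ = -2250, ΔP = 16.0. Midpoints: P̄ = 19.40, Q̄ = 1552.0.
ε = (ΔQ/ΔP)(P̄/Q̄) = (-2250/16.0)(19.40/1552.0).

-1.76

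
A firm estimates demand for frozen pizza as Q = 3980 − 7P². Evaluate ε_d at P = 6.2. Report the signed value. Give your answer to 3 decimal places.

-0.145

At P = 6.2, Q = 3710.920.
dQ/dP = −14P = -86.800.
ε = (dQ/dP)(P/Q) = (-86.800)(6.2/3710.920).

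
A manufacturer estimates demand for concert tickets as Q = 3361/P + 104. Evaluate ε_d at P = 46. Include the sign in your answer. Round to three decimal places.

-0.413

At P = 46, Q = 177.065.
dQ/dP = −3361/P² = -1.588.
ε = (dQ/dP)(P/Q) = (-1.588)(46/177.065).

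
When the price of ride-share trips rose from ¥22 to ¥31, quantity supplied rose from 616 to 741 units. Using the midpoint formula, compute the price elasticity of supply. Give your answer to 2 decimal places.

ΔQ = 741 − 616 = 125; ΔP = 31 − 22 = 9.
Midpoints: P̄ = 26.50, Q̄ = 678.5.
ε_s = (ΔQ/ΔP)(P̄/Q̄) = (125/9)(26.50/678.5).

0.54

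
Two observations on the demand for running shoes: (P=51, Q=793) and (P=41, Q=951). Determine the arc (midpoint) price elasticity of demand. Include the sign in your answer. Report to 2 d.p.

-0.83

ΔQ = 951 − 793 = 158; ΔP = 41 − 51 = -10.
Midpoints: P̄ = 46.00, Q̄ = 872.0.
ε = (ΔQ/ΔP)(P̄/Q̄) = (158/-10)(46.00/872.0).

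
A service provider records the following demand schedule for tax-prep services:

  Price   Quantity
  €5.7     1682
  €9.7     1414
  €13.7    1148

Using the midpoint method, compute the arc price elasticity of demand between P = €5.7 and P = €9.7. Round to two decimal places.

-0.33

At P = 5.7, Q = 1682; at P = 9.7, Q = 1414.
ΔQ = -268, ΔP = 4.0. Midpoints: P̄ = 7.70, Q̄ = 1548.0.
ε = (ΔQ/ΔP)(P̄/Q̄) = (-268/4.0)(7.70/1548.0).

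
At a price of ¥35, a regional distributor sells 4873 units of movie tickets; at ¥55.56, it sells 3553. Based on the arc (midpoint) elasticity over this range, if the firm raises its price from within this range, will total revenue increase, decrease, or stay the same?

Arc ε = (-1320/20.56)(45.28/4213.0) ≈ -0.690.
|ε| = 0.69 < 1, so demand is inelastic. A price rise therefore raises total revenue.

increase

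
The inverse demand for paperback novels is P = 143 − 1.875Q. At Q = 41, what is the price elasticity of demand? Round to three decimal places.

-0.860

At Q = 41, P = 143 − 1.875(41) = 66.12.
dP/dQ = −1.875, so dQ/dP = 1/(−1.875) = -0.533.
ε = (dQ/dP)(P/Q) = (-0.533)(66.12/41).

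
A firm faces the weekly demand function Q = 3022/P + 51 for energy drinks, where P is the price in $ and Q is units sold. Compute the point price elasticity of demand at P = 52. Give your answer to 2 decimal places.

-0.53

At P = 52, Q = 109.115.
dQ/dP = −3022/P² = -1.118.
ε = (dQ/dP)(P/Q) = (-1.118)(52/109.115).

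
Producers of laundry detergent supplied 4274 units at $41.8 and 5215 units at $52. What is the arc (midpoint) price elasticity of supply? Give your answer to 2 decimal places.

0.91

ΔQ = 5215 − 4274 = 941; ΔP = 52 − 41.8 = 10.2.
Midpoints: P̄ = 46.90, Q̄ = 4744.5.
ε_s = (ΔQ/ΔP)(P̄/Q̄) = (941/10.2)(46.90/4744.5).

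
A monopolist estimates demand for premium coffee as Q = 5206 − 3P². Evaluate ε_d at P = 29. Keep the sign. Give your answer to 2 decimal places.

At P = 29, Q = 2683.
dQ/dP = −6P = -174.
ε = (dQ/dP)(P/Q) = (-174)(29/2683).
|ε| > 1, so demand is elastic at this price.

-1.88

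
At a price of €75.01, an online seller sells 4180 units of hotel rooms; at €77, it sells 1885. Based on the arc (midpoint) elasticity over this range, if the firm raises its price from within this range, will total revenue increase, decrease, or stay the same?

Arc ε = (-2295/1.99)(76.00/3032.5) ≈ -28.905.
|ε| = 28.90 > 1, so demand is elastic. A price rise therefore reduces total revenue.

decrease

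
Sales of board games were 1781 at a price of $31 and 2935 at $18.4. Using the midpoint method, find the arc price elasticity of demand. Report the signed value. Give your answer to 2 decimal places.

ΔQ = 2935 − 1781 = 1154; ΔP = 18.4 − 31 = -12.6.
Midpoints: P̄ = 24.70, Q̄ = 2358.0.
ε = (ΔQ/ΔP)(P̄/Q̄) = (1154/-12.6)(24.70/2358.0).

-0.96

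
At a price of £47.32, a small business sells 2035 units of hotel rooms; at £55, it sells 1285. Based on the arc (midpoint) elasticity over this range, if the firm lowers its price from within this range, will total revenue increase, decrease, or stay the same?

Arc ε = (-750/7.68)(51.16/1660.0) ≈ -3.010.
|ε| = 3.01 > 1, so demand is elastic. A price cut therefore raises total revenue.

increase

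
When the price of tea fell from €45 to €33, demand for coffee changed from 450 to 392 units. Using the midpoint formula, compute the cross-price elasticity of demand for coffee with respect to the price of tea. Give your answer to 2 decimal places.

0.45

ΔQ_x = 392 − 450 = -58; ΔP_y = 33 − 45 = -12.
Midpoints: P̄_y = 39.00, Q̄_x = 421.0.
ε_xy = (ΔQ_x/ΔP_y)(P̄_y/Q̄_x) = (-58/-12)(39.00/421.0).
ε_xy > 0, so the goods are substitutes.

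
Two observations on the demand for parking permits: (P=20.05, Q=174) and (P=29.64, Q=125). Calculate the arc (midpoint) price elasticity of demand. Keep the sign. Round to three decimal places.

ΔQ = 125 − 174 = -49; ΔP = 29.64 − 20.05 = 9.59.
Midpoints: P̄ = 24.84, Q̄ = 149.5.
ε = (ΔQ/ΔP)(P̄/Q̄) = (-49/9.59)(24.84/149.5).

-0.849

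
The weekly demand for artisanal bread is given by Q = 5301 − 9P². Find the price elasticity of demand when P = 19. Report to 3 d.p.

At P = 19, Q = 2052.
dQ/dP = −18P = -342.
ε = (dQ/dP)(P/Q) = (-342)(19/2052).

-3.167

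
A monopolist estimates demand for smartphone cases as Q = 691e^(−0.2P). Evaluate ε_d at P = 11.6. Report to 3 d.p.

-2.320

At P = 11.6, Q = 67.907.
dQ/dP = −0.2·691e^(−0.2P) = −0.2Q = -13.581.
ε = (dQ/dP)(P/Q) = (-13.581)(11.6/67.907).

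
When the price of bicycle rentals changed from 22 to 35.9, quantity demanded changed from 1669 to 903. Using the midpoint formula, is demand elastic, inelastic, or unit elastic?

elastic

Arc ε ≈ -1.241.
|ε| = 1.24 > 1.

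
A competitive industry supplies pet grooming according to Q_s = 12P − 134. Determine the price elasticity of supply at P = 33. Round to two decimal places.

1.51

At P = 33, Q_s = 262.
dQ_s/dP = 12.
ε_s = (dQ_s/dP)(P/Q_s) = (12)(33/262).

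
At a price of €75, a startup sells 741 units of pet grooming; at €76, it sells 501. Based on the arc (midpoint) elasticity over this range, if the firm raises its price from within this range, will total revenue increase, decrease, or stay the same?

decrease

Arc ε = (-240/1)(75.50/621.0) ≈ -29.179.
|ε| = 29.18 > 1, so demand is elastic. A price rise therefore reduces total revenue.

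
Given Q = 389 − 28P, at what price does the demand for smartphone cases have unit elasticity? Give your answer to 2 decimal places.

For linear demand Q = a − bP, ε = −bP/(a − bP). |ε| = 1 when bP = a − bP, i.e. P = a/(2b).
P = 389/(2·28) = 389/56 = 6.9464.

6.95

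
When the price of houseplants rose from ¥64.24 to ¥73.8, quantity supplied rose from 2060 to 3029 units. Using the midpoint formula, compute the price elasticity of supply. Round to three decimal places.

ΔQ = 3029 − 2060 = 969; ΔP = 73.8 − 64.24 = 9.56.
Midpoints: P̄ = 69.02, Q̄ = 2544.5.
ε_s = (ΔQ/ΔP)(P̄/Q̄) = (969/9.56)(69.02/2544.5).

2.749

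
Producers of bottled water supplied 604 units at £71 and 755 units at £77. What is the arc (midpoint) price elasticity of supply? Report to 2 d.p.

2.74

ΔQ = 755 − 604 = 151; ΔP = 77 − 71 = 6.
Midpoints: P̄ = 74.00, Q̄ = 679.5.
ε_s = (ΔQ/ΔP)(P̄/Q̄) = (151/6)(74.00/679.5).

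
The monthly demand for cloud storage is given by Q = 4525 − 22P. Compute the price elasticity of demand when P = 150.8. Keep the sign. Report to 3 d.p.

At P = 150.8, Q = 1207.400.
dQ/dP = −22.
ε = (dQ/dP)(P/Q) = (-22)(150.8/1207.400).

-2.748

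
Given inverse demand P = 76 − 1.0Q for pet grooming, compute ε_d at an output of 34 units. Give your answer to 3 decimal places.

At Q = 34, P = 76 − 1.0(34) = 42.00.
dP/dQ = −1.0, so dQ/dP = 1/(−1.0) = -1.000.
ε = (dQ/dP)(P/Q) = (-1.000)(42.00/34).

-1.235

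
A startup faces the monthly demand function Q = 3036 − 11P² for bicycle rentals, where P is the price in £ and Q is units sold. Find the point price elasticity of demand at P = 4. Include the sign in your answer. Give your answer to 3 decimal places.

At P = 4, Q = 2860.
dQ/dP = −22P = -88.
ε = (dQ/dP)(P/Q) = (-88)(4/2860).
|ε| < 1, so demand is inelastic at this price.

-0.123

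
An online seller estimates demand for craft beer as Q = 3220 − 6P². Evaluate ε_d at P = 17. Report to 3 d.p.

-2.334

At P = 17, Q = 1486.
dQ/dP = −12P = -204.
ε = (dQ/dP)(P/Q) = (-204)(17/1486).
|ε| > 1, so demand is elastic at this price.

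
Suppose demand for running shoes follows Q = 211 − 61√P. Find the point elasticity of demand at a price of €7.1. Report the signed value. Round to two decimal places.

At P = 7.1, Q = 48.460.
dQ/dP = −61/(2√P) = -11.446.
ε = (dQ/dP)(P/Q) = (-11.446)(7.1/48.460).

-1.68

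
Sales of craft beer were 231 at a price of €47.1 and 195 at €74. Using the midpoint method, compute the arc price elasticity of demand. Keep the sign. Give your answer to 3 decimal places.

-0.380

ΔQ = 195 − 231 = -36; ΔP = 74 − 47.1 = 26.9.
Midpoints: P̄ = 60.55, Q̄ = 213.0.
ε = (ΔQ/ΔP)(P̄/Q̄) = (-36/26.9)(60.55/213.0).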